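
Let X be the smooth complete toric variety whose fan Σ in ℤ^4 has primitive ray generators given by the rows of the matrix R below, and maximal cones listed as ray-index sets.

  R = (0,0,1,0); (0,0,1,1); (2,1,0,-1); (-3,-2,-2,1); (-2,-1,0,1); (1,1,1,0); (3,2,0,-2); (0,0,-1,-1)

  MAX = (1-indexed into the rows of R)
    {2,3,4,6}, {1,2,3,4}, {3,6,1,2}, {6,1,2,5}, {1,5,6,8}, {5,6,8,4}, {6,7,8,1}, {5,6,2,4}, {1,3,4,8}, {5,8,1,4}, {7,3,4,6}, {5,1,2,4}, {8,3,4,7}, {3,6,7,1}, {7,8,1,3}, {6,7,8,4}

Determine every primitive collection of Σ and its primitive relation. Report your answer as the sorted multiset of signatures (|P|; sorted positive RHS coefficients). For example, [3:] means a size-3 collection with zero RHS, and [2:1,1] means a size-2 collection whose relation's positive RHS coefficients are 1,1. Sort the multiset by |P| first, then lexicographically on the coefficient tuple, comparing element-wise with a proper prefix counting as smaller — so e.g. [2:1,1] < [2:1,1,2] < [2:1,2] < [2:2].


Minimal non-faces — 7 found among 8 rays, 16 max cones:

  P={2,8}:  v_{2} + v_{8} = 0  ⟹  sig = [2:]
  P={3,5}:  v_{3} + v_{5} = 0  ⟹  sig = [2:]
  P={2,7}:  v_{2} + v_{7} = v_{3} + v_{6}  ⟹  sig = [2:1,1]
  P={5,7}:  v_{5} + v_{7} = v_{6} + v_{8}  ⟹  sig = [2:1,1]
  P={1,4,6}:  v_{1} + v_{4} + v_{6} = v_{5}  ⟹  sig = [3:1]
  P={1,4,7}:  v_{1} + v_{4} + v_{7} = v_{8}  ⟹  sig = [3:1]
  P={3,6,8}:  v_{3} + v_{6} + v_{8} = v_{7}  ⟹  sig = [3:1]

Sorted signature multiset PRS(X):
    |P|=2: 4 collections, coeffs (), (), (1,1), (1,1)
    |P|=3: 3 collections, coeffs (1), (1), (1)


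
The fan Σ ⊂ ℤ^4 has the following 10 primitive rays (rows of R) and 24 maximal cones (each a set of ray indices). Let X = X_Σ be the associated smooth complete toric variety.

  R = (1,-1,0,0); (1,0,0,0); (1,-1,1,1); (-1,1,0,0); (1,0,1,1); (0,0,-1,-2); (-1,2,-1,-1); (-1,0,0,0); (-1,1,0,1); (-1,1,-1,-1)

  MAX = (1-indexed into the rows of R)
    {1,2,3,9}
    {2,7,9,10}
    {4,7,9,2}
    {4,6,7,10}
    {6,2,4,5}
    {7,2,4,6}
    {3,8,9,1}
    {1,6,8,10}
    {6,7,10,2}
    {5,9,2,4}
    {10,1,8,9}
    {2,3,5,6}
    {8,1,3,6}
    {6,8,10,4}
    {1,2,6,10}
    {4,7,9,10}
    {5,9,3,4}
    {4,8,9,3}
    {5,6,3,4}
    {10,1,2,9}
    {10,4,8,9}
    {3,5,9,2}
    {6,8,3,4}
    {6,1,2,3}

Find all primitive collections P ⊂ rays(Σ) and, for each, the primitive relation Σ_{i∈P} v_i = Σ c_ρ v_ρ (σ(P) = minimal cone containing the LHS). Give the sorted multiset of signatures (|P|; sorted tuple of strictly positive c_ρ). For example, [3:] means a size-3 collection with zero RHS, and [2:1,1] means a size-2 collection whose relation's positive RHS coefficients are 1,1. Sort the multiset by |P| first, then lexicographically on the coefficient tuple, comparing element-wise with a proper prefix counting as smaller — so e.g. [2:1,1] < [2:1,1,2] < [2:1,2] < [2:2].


The 13 primitive collections of Σ (r=10, n=4):

  {1,4}:  v_{1} + v_{4} = 0  →  sig = [2:]
  {2,8}:  v_{2} + v_{8} = 0  →  sig = [2:]
  {3,10}:  v_{3} + v_{10} = 0  →  sig = [2:]
  {6,9}:  v_{6} + v_{9} = v_{10}  →  sig = [2:1]
  {1,5}:  v_{1} + v_{5} = v_{2} + v_{3}  →  sig = [2:1,1]
  {1,7}:  v_{1} + v_{7} = v_{2} + v_{10}  →  sig = [2:1,1]
  {3,7}:  v_{3} + v_{7} = v_{2} + v_{4}  →  sig = [2:1,1]
  {5,8}:  v_{5} + v_{8} = v_{3} + v_{4}  →  sig = [2:1,1]
  {5,10}:  v_{5} + v_{10} = v_{2} + v_{4}  →  sig = [2:1,1]
  {7,8}:  v_{7} + v_{8} = v_{4} + v_{10}  →  sig = [2:1,1]
  {5,7}:  v_{5} + v_{7} = 2·v_{2} + 2·v_{4}  →  sig = [2:2,2]
  {2,3,4}:  v_{2} + v_{3} + v_{4} = v_{5}  →  sig = [3:1]
  {2,4,10}:  v_{2} + v_{4} + v_{10} = v_{7}  →  sig = [3:1]

so the primitive-relation signature multiset is
{ [2:] ×3,  [2:1],  [2:1,1] ×6,  [2:2,2],  [3:1] ×2 }


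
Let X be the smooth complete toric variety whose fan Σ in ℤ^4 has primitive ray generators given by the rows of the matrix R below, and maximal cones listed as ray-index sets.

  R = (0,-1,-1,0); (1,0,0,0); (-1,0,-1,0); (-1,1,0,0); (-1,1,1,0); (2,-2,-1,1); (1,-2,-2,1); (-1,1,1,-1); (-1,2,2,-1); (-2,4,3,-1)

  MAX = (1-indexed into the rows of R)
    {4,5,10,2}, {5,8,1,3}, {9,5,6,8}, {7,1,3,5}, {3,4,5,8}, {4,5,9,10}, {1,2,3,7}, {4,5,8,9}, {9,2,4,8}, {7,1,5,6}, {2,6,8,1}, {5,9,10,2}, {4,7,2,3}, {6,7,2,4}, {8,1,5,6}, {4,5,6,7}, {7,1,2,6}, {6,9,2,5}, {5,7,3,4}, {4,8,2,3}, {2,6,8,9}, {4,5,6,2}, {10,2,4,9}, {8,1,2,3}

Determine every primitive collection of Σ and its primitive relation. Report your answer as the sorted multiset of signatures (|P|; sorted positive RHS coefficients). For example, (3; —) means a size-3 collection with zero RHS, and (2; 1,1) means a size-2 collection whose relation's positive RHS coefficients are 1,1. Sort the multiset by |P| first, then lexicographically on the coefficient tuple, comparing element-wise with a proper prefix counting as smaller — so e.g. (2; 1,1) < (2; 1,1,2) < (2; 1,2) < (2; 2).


Σ has 18 primitive collections:

  {7,9}:  v_{7} + v_{9} = 0  ⟹  sig = (2; —)
  {1,4}:  v_{1} + v_{4} = v_{3}  ⟹  sig = (2; 1)
  {1,9}:  v_{1} + v_{9} = v_{8}  ⟹  sig = (2; 1)
  {3,6}:  v_{3} + v_{6} = v_{7}  ⟹  sig = (2; 1)
  {7,8}:  v_{7} + v_{8} = v_{1}  ⟹  sig = (2; 1)
  {1,10}:  v_{1} + v_{10} = v_{4} + v_{9}  ⟹  sig = (2; 1,1)
  {3,9}:  v_{3} + v_{9} = v_{4} + v_{8}  ⟹  sig = (2; 1,1)
  {7,10}:  v_{7} + v_{10} = v_{2} + v_{4} + v_{5}  ⟹  sig = (2; 1,1,1)
  {3,10}:  v_{3} + v_{10} = 2·v_{4} + v_{9}  ⟹  sig = (2; 1,2)
  {8,10}:  v_{8} + v_{10} = v_{4} + 2·v_{9}  ⟹  sig = (2; 1,2)
  {6,10}:  v_{6} + v_{10} = 2·v_{2} + 2·v_{5}  ⟹  sig = (2; 2,2)
  {1,2,5}:  v_{1} + v_{2} + v_{5} = 0  ⟹  sig = (3; —)
  {4,6,8}:  v_{4} + v_{6} + v_{8} = 0  ⟹  sig = (3; —)
  {2,3,5}:  v_{2} + v_{3} + v_{5} = v_{4}  ⟹  sig = (3; 1)
  {2,5,8}:  v_{2} + v_{5} + v_{8} = v_{9}  ⟹  sig = (3; 1)
  {2,5,7}:  v_{2} + v_{5} + v_{7} = v_{4} + v_{6}  ⟹  sig = (3; 1,1)
  {4,6,9}:  v_{4} + v_{6} + v_{9} = v_{2} + v_{5}  ⟹  sig = (3; 1,1)
  {2,4,5,9}:  v_{2} + v_{4} + v_{5} + v_{9} = v_{10}  ⟹  sig = (4; 1)

Signatures (|P|; sorted positive RHS coefficients), sorted:
    |P|=2: 11 collections, coeffs (), (1), (1), (1), (1), (1,1), (1,1), (1,1,1), (1,2), (1,2), (2,2)
    |P|=3: 6 collections, coeffs (), (), (1), (1), (1,1), (1,1)
    |P|=4: 1 collection, coeffs (1)


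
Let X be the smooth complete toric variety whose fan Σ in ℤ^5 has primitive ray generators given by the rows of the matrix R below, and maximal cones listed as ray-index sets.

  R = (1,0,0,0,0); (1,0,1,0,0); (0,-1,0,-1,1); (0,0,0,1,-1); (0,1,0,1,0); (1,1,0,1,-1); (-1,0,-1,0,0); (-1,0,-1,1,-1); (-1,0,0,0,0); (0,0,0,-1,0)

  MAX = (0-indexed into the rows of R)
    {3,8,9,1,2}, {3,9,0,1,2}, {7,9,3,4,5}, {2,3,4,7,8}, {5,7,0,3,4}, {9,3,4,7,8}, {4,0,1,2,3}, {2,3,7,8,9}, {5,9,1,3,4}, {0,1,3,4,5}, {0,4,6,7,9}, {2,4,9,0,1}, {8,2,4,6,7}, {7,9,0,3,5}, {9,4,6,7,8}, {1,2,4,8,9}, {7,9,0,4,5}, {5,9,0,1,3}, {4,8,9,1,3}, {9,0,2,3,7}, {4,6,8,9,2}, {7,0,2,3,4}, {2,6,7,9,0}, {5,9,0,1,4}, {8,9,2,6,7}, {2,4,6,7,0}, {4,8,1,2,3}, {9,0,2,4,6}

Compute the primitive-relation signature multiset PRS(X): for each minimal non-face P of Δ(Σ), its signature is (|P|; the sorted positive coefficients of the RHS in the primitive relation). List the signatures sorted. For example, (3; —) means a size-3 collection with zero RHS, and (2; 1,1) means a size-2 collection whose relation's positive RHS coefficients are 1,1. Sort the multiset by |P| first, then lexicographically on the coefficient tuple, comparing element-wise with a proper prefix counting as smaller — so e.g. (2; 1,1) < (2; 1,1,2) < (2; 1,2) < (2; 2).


10 collections generate NE(X_Σ); each relation:

  P = {0,8}:  v_{0} + v_{8} = 0  →  sig = (2; —)
  P = {1,6}:  v_{1} + v_{6} = 0  →  sig = (2; —)
  P = {1,7}:  v_{1} + v_{7} = v_{3}  →  sig = (2; 1)
  P = {2,5}:  v_{2} + v_{5} = v_{0}  →  sig = (2; 1)
  P = {3,6}:  v_{3} + v_{6} = v_{7}  →  sig = (2; 1)
  P = {5,8}:  v_{5} + v_{8} = v_{3} + v_{4} + v_{9}  →  sig = (2; 1,1,1)
  P = {5,6}:  v_{5} + v_{6} = v_{0} + v_{4} + v_{7} + v_{9}  →  sig = (2; 1,1,1,1)
  P = {2,3,4,9}:  v_{2} + v_{3} + v_{4} + v_{9} = 0  →  sig = (4; —)
  P = {0,3,4,9}:  v_{0} + v_{3} + v_{4} + v_{9} = v_{5}  →  sig = (4; 1)
  P = {2,4,7,9}:  v_{2} + v_{4} + v_{7} + v_{9} = v_{6}  →  sig = (4; 1)

so the primitive-relation signature multiset is
[(2; —), (2; —), (2; 1), (2; 1), (2; 1), (2; 1,1,1), (2; 1,1,1,1), (4; —), (4; 1), (4; 1)]


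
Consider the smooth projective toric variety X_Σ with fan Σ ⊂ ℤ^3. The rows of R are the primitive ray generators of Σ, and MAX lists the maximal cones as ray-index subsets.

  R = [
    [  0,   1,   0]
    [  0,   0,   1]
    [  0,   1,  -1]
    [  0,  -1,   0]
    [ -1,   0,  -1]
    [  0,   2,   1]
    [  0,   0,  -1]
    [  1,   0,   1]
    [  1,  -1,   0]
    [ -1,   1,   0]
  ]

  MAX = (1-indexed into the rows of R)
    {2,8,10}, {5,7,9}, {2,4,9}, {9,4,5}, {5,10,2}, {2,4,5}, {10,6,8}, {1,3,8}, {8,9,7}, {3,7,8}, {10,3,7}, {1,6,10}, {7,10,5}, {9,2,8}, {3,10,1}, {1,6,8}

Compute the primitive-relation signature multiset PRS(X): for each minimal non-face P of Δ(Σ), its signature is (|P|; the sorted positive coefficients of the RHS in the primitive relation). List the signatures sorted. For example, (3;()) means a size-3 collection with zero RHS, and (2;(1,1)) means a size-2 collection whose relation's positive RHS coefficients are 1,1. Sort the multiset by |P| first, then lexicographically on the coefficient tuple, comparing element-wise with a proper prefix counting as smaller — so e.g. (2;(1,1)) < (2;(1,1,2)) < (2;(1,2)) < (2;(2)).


|primitive collections| = 25. Relations:

  P = {1,4}:  v_{1} + v_{4} = 0  ⇒ sig = (2;())
  P = {2,7}:  v_{2} + v_{7} = 0  ⇒ sig = (2;())
  P = {5,8}:  v_{5} + v_{8} = 0  ⇒ sig = (2;())
  P = {9,10}:  v_{9} + v_{10} = 0  ⇒ sig = (2;())
  P = {1,7}:  v_{1} + v_{7} = v_{3}  ⇒ sig = (2;(1))
  P = {2,3}:  v_{2} + v_{3} = v_{1}  ⇒ sig = (2;(1))
  P = {3,4}:  v_{3} + v_{4} = v_{7}  ⇒ sig = (2;(1))
  P = {1,2}:  v_{1} + v_{2} = v_{8} + v_{10}  ⇒ sig = (2;(1,1))
  P = {1,5}:  v_{1} + v_{5} = v_{7} + v_{10}  ⇒ sig = (2;(1,1))
  P = {1,9}:  v_{1} + v_{9} = v_{7} + v_{8}  ⇒ sig = (2;(1,1))
  P = {4,6}:  v_{4} + v_{6} = v_{8} + v_{10}  ⇒ sig = (2;(1,1))
  P = {4,7}:  v_{4} + v_{7} = v_{5} + v_{9}  ⇒ sig = (2;(1,1))
  P = {4,8}:  v_{4} + v_{8} = v_{2} + v_{9}  ⇒ sig = (2;(1,1))
  P = {4,10}:  v_{4} + v_{10} = v_{2} + v_{5}  ⇒ sig = (2;(1,1))
  P = {5,6}:  v_{5} + v_{6} = v_{1} + v_{10}  ⇒ sig = (2;(1,1))
  P = {6,9}:  v_{6} + v_{9} = v_{1} + v_{8}  ⇒ sig = (2;(1,1))
  P = {3,5}:  v_{3} + v_{5} = 2·v_{7} + v_{10}  ⇒ sig = (2;(1,2))
  P = {3,9}:  v_{3} + v_{9} = 2·v_{7} + v_{8}  ⇒ sig = (2;(1,2))
  P = {6,7}:  v_{6} + v_{7} = 2·v_{1}  ⇒ sig = (2;(2))
  P = {2,6}:  v_{2} + v_{6} = 2·v_{8} + 2·v_{10}  ⇒ sig = (2;(2,2))
  P = {3,6}:  v_{3} + v_{6} = 3·v_{1}  ⇒ sig = (2;(3))
  P = {1,8,10}:  v_{1} + v_{8} + v_{10} = v_{6}  ⇒ sig = (3;(1))
  P = {2,5,9}:  v_{2} + v_{5} + v_{9} = v_{4}  ⇒ sig = (3;(1))
  P = {7,8,10}:  v_{7} + v_{8} + v_{10} = v_{1}  ⇒ sig = (3;(1))
  P = {3,8,10}:  v_{3} + v_{8} + v_{10} = 2·v_{1}  ⇒ sig = (3;(2))

so the primitive-relation signature multiset is
    |P|=2: 21 collections, coeffs (), (), (), (), (1), (1), (1), (1,1), (1,1), (1,1), (1,1), (1,1), (1,1), (1,1), (1,1), (1,1), (1,2), (1,2), (2), (2,2), (3)
    |P|=3: 4 collections, coeffs (1), (1), (1), (2)


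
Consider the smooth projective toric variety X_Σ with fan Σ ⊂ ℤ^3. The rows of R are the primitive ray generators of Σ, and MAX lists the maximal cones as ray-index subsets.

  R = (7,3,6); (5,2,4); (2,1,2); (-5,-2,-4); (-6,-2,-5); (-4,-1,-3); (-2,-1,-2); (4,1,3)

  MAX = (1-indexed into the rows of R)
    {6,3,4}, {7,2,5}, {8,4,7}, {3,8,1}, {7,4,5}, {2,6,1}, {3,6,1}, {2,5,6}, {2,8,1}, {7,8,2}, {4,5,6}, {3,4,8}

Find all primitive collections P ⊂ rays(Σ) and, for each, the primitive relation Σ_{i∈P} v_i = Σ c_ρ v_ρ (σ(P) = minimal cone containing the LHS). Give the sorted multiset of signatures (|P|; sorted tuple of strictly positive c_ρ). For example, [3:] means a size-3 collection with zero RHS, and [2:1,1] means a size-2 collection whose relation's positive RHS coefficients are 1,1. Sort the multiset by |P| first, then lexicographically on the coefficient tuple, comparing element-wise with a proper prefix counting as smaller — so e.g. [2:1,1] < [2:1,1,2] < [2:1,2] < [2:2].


10 minimal non-faces of Δ(Σ) (on 8 rays):

  P={2,4}:  v_{2} + v_{4} = 0  ⟹  sig = [2:]
  P={3,7}:  v_{3} + v_{7} = 0  ⟹  sig = [2:]
  P={6,8}:  v_{6} + v_{8} = 0  ⟹  sig = [2:]
  P={1,4}:  v_{1} + v_{4} = v_{3}  ⟹  sig = [2:1]
  P={1,7}:  v_{1} + v_{7} = v_{2}  ⟹  sig = [2:1]
  P={2,3}:  v_{2} + v_{3} = v_{1}  ⟹  sig = [2:1]
  P={3,5}:  v_{3} + v_{5} = v_{6}  ⟹  sig = [2:1]
  P={5,8}:  v_{5} + v_{8} = v_{7}  ⟹  sig = [2:1]
  P={6,7}:  v_{6} + v_{7} = v_{5}  ⟹  sig = [2:1]
  P={1,5}:  v_{1} + v_{5} = v_{2} + v_{6}  ⟹  sig = [2:1,1]

so the primitive-relation signature multiset is
    |P|=2: 10 collections, coeffs (), (), (), (1), (1), (1), (1), (1), (1), (1,1)


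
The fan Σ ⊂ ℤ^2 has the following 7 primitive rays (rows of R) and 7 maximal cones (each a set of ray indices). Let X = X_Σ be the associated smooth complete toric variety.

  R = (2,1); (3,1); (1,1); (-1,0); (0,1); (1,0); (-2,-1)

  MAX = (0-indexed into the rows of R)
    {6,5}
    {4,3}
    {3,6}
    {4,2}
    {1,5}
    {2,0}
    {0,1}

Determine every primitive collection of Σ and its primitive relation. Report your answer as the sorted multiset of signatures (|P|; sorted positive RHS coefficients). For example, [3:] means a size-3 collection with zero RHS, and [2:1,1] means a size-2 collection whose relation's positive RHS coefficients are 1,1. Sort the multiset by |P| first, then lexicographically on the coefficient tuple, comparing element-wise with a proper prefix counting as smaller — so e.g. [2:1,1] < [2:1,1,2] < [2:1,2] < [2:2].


Σ has 14 primitive collections:

  • {0,6}:  v_{0} + v_{6} = 0 — sig = [2:]
  • {3,5}:  v_{3} + v_{5} = 0 — sig = [2:]
  • {0,3}:  v_{0} + v_{3} = v_{2} — sig = [2:1]
  • {0,5}:  v_{0} + v_{5} = v_{1} — sig = [2:1]
  • {1,3}:  v_{1} + v_{3} = v_{0} — sig = [2:1]
  • {1,6}:  v_{1} + v_{6} = v_{5} — sig = [2:1]
  • {2,3}:  v_{2} + v_{3} = v_{4} — sig = [2:1]
  • {2,5}:  v_{2} + v_{5} = v_{0} — sig = [2:1]
  • {2,6}:  v_{2} + v_{6} = v_{3} — sig = [2:1]
  • {4,5}:  v_{4} + v_{5} = v_{2} — sig = [2:1]
  • {1,4}:  v_{1} + v_{4} = v_{0} + v_{2} — sig = [2:1,1]
  • {0,4}:  v_{0} + v_{4} = 2·v_{2} — sig = [2:2]
  • {1,2}:  v_{1} + v_{2} = 2·v_{0} — sig = [2:2]
  • {4,6}:  v_{4} + v_{6} = 2·v_{3} — sig = [2:2]

Sorted signature multiset PRS(X):
    |P|=2: 14 collections, coeffs (), (), (1), (1), (1), (1), (1), (1), (1), (1), (1,1), (2), (2), (2)


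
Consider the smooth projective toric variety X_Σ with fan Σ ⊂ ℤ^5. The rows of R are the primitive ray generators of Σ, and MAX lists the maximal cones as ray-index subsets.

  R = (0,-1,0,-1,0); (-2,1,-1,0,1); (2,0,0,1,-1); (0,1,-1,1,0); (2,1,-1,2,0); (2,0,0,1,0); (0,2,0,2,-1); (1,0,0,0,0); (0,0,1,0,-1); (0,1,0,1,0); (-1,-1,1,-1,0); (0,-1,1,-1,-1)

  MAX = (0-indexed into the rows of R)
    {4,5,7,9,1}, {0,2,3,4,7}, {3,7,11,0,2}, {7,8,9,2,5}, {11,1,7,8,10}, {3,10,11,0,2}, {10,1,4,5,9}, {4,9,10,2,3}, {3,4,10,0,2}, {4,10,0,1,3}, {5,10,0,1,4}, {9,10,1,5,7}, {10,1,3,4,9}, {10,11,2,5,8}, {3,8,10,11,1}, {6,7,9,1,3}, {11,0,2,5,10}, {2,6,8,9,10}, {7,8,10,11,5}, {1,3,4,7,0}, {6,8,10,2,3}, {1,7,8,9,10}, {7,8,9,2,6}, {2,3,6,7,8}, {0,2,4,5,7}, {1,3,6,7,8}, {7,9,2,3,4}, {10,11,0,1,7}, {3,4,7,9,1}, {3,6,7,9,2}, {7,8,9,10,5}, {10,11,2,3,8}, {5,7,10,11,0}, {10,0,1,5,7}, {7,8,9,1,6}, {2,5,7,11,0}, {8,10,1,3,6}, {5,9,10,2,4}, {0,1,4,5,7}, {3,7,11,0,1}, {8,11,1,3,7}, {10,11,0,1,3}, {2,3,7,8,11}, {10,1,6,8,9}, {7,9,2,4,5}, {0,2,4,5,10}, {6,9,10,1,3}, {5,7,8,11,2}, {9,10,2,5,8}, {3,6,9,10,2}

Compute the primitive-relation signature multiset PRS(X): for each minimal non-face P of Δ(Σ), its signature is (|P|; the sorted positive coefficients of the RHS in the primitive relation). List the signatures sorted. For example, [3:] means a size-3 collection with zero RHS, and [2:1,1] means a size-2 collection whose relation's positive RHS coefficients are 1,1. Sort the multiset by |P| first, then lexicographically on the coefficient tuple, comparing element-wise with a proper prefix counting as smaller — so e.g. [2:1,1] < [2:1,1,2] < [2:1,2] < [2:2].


18 collections generate NE(X_Σ); each relation:

  P={0,9}:  v_{0} + v_{9} = 0  →  sig = [2:]
  P={0,8}:  v_{0} + v_{8} = v_{11}  →  sig = [2:1]
  P={1,2}:  v_{1} + v_{2} = v_{3}  →  sig = [2:1]
  P={3,5}:  v_{3} + v_{5} = v_{4}  →  sig = [2:1]
  P={4,11}:  v_{4} + v_{11} = v_{2}  →  sig = [2:1]
  P={9,11}:  v_{9} + v_{11} = v_{8}  →  sig = [2:1]
  P={0,6}:  v_{0} + v_{6} = v_{3} + v_{8}  →  sig = [2:1,1]
  P={4,8}:  v_{4} + v_{8} = v_{2} + v_{9}  →  sig = [2:1,1]
  P={4,6}:  v_{4} + v_{6} = v_{2} + v_{3} + 2·v_{9}  →  sig = [2:1,1,2]
  P={5,6}:  v_{5} + v_{6} = v_{2} + 2·v_{9}  →  sig = [2:1,2]
  P={6,11}:  v_{6} + v_{11} = v_{3} + 2·v_{8}  →  sig = [2:1,2]
  P={1,5,11}:  v_{1} + v_{5} + v_{11} = 0  →  sig = [3:]
  P={3,7,10}:  v_{3} + v_{7} + v_{10} = 0  →  sig = [3:]
  P={1,5,8}:  v_{1} + v_{5} + v_{8} = v_{9}  →  sig = [3:1]
  P={3,8,9}:  v_{3} + v_{8} + v_{9} = v_{6}  →  sig = [3:1]
  P={4,7,10}:  v_{4} + v_{7} + v_{10} = v_{5}  →  sig = [3:1]
  P={2,7,10}:  v_{2} + v_{7} + v_{10} = v_{5} + v_{11}  →  sig = [3:1,1]
  P={6,7,10}:  v_{6} + v_{7} + v_{10} = v_{8} + v_{9}  →  sig = [3:1,1]

Signatures (|P|; sorted positive RHS coefficients), sorted:
[[2:], [2:1], [2:1], [2:1], [2:1], [2:1], [2:1,1], [2:1,1], [2:1,1,2], [2:1,2], [2:1,2], [3:], [3:], [3:1], [3:1], [3:1], [3:1,1], [3:1,1]]


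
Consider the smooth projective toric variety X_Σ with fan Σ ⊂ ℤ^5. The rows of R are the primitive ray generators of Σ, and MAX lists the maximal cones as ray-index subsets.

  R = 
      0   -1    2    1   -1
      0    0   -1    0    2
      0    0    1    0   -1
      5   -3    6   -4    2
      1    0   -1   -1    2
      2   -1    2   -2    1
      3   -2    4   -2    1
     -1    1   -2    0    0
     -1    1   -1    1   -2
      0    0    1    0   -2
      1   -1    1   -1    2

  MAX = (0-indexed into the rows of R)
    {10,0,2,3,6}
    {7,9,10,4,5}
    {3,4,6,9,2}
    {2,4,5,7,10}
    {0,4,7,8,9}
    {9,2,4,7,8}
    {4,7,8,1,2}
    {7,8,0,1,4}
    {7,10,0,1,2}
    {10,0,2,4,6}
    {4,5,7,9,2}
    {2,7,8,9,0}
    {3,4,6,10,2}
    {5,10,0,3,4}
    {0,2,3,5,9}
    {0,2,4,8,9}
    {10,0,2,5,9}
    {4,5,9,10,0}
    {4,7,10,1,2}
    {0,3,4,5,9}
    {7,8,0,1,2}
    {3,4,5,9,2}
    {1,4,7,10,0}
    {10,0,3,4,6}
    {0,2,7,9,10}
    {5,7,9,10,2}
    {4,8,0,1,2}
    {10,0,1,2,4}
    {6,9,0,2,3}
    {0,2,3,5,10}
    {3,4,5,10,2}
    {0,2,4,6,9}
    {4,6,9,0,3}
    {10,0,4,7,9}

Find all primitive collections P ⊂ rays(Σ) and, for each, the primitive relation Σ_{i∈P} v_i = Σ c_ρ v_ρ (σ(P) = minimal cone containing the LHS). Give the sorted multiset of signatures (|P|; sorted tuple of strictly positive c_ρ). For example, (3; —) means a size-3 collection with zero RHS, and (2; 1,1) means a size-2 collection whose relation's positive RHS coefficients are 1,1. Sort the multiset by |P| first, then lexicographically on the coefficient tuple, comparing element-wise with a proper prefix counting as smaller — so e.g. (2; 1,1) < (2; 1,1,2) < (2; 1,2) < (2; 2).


Σ has 18 primitive collections:

  P = {1,9}:  v_{1} + v_{9} = 0  so sig = (2; —)
  P = {8,10}:  v_{8} + v_{10} = 0  so sig = (2; —)
  P = {5,6}:  v_{5} + v_{6} = v_{3}  so sig = (2; 1)
  P = {6,7}:  v_{6} + v_{7} = v_{5}  so sig = (2; 1)
  P = {1,5}:  v_{1} + v_{5} = v_{2} + v_{4} + v_{10}  so sig = (2; 1,1,1)
  P = {5,8}:  v_{5} + v_{8} = v_{2} + v_{4} + v_{9}  so sig = (2; 1,1,1)
  P = {1,3}:  v_{1} + v_{3} = v_{2} + v_{4} + v_{6} + v_{10}  so sig = (2; 1,1,1,1)
  P = {3,8}:  v_{3} + v_{8} = v_{2} + v_{4} + v_{6} + v_{9}  so sig = (2; 1,1,1,1)
  P = {1,6}:  v_{1} + v_{6} = v_{0} + 2·v_{2} + 2·v_{4} + v_{10}  so sig = (2; 1,1,2,2)
  P = {6,8}:  v_{6} + v_{8} = v_{0} + 2·v_{2} + 2·v_{4} + v_{9}  so sig = (2; 1,1,2,2)
  P = {3,7}:  v_{3} + v_{7} = 2·v_{5}  so sig = (2; 2)
  P = {0,5,7}:  v_{0} + v_{5} + v_{7} = v_{9} + v_{10}  so sig = (3; 1,1)
  P = {6,9,10}:  v_{6} + v_{9} + v_{10} = v_{0} + 2·v_{5}  so sig = (3; 1,2)
  P = {3,9,10}:  v_{3} + v_{9} + v_{10} = v_{0} + 3·v_{5}  so sig = (3; 1,3)
  P = {0,2,4,7}:  v_{0} + v_{2} + v_{4} + v_{7} = 0  so sig = (4; —)
  P = {0,2,4,5}:  v_{0} + v_{2} + v_{4} + v_{5} = v_{6}  so sig = (4; 1)
  P = {2,4,9,10}:  v_{2} + v_{4} + v_{9} + v_{10} = v_{5}  so sig = (4; 1)
  P = {0,2,3,4}:  v_{0} + v_{2} + v_{3} + v_{4} = 2·v_{6}  so sig = (4; 2)

Sorted signature multiset PRS(X):
    |P|=2: 11 collections, coeffs (), (), (1), (1), (1,1,1), (1,1,1), (1,1,1,1), (1,1,1,1), (1,1,2,2), (1,1,2,2), (2)
    |P|=3: 3 collections, coeffs (1,1), (1,2), (1,3)
    |P|=4: 4 collections, coeffs (), (1), (1), (2)


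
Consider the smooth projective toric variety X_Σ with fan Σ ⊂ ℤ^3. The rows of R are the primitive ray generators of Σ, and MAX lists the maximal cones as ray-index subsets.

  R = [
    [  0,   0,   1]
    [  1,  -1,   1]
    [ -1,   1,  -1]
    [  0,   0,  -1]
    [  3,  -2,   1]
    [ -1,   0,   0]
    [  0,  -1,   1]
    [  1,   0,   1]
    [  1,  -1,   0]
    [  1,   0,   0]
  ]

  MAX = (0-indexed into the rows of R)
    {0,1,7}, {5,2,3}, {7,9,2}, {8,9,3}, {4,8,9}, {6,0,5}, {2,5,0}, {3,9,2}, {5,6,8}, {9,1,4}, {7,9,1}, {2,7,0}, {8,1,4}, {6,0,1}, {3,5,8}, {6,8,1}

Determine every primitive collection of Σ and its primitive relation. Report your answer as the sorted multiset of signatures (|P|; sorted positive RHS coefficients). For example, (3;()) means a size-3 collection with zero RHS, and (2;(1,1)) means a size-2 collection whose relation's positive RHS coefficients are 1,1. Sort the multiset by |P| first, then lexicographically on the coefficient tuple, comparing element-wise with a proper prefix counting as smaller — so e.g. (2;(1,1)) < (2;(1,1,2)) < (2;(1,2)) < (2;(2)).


Minimal non-faces — 22 found among 10 rays, 16 max cones:

  P = {0,3}:  v_{0} + v_{3} = 0  so sig = (2;())
  P = {1,2}:  v_{1} + v_{2} = 0  so sig = (2;())
  P = {5,9}:  v_{5} + v_{9} = 0  so sig = (2;())
  P = {0,8}:  v_{0} + v_{8} = v_{1}  so sig = (2;(1))
  P = {0,9}:  v_{0} + v_{9} = v_{7}  so sig = (2;(1))
  P = {1,3}:  v_{1} + v_{3} = v_{8}  so sig = (2;(1))
  P = {1,5}:  v_{1} + v_{5} = v_{6}  so sig = (2;(1))
  P = {2,6}:  v_{2} + v_{6} = v_{5}  so sig = (2;(1))
  P = {2,8}:  v_{2} + v_{8} = v_{3}  so sig = (2;(1))
  P = {3,7}:  v_{3} + v_{7} = v_{9}  so sig = (2;(1))
  P = {5,7}:  v_{5} + v_{7} = v_{0}  so sig = (2;(1))
  P = {6,9}:  v_{6} + v_{9} = v_{1}  so sig = (2;(1))
  P = {2,4}:  v_{2} + v_{4} = v_{8} + v_{9}  so sig = (2;(1,1))
  P = {3,6}:  v_{3} + v_{6} = v_{5} + v_{8}  so sig = (2;(1,1))
  P = {4,5}:  v_{4} + v_{5} = v_{1} + v_{8}  so sig = (2;(1,1))
  P = {6,7}:  v_{6} + v_{7} = v_{0} + v_{1}  so sig = (2;(1,1))
  P = {7,8}:  v_{7} + v_{8} = v_{1} + v_{9}  so sig = (2;(1,1))
  P = {0,4}:  v_{0} + v_{4} = 2·v_{1} + v_{9}  so sig = (2;(1,2))
  P = {3,4}:  v_{3} + v_{4} = 2·v_{8} + v_{9}  so sig = (2;(1,2))
  P = {4,6}:  v_{4} + v_{6} = 2·v_{1} + v_{8}  so sig = (2;(1,2))
  P = {4,7}:  v_{4} + v_{7} = 2·v_{1} + 2·v_{9}  so sig = (2;(2,2))
  P = {1,8,9}:  v_{1} + v_{8} + v_{9} = v_{4}  so sig = (3;(1))

Signatures (|P|; sorted positive RHS coefficients), sorted:
{ (2;()) ×3,  (2;(1)) ×9,  (2;(1,1)) ×5,  (2;(1,2)) ×3,  (2;(2,2)),  (3;(1)) }


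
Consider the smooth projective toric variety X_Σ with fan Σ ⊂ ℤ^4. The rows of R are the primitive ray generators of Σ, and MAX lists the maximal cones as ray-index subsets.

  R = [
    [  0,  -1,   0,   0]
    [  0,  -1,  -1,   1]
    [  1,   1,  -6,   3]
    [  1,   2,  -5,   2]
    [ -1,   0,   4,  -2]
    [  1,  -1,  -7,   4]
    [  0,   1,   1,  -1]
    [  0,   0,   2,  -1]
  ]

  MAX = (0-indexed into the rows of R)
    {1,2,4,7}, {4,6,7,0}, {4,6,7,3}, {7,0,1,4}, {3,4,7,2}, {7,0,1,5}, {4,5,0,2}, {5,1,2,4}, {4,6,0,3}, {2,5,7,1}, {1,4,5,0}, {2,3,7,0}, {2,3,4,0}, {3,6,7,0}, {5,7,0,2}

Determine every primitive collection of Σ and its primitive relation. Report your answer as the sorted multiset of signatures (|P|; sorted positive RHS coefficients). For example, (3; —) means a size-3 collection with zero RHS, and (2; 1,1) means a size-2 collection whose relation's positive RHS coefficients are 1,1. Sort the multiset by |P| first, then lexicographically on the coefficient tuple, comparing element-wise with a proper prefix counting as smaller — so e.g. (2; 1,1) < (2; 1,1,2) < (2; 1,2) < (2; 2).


The 9 primitive collections of Σ (r=8, n=4):

  {1,6}:  v_{1} + v_{6} = 0 ; sig = (2; —)
  {1,3}:  v_{1} + v_{3} = v_{2} ; sig = (2; 1)
  {2,6}:  v_{2} + v_{6} = v_{3} ; sig = (2; 1)
  {5,6}:  v_{5} + v_{6} = v_{0} + v_{2} ; sig = (2; 1,1)
  {3,5}:  v_{3} + v_{5} = v_{0} + 2·v_{2} ; sig = (2; 1,2)
  {0,1,2}:  v_{0} + v_{1} + v_{2} = v_{5} ; sig = (3; 1)
  {4,5,7}:  v_{4} + v_{5} + v_{7} = v_{1} ; sig = (3; 1)
  {0,2,4,7}:  v_{0} + v_{2} + v_{4} + v_{7} = 0 ; sig = (4; —)
  {0,3,4,7}:  v_{0} + v_{3} + v_{4} + v_{7} = v_{6} ; sig = (4; 1)

Sorted signature multiset PRS(X):
[(2; —), (2; 1), (2; 1), (2; 1,1), (2; 1,2), (3; 1), (3; 1), (4; —), (4; 1)]


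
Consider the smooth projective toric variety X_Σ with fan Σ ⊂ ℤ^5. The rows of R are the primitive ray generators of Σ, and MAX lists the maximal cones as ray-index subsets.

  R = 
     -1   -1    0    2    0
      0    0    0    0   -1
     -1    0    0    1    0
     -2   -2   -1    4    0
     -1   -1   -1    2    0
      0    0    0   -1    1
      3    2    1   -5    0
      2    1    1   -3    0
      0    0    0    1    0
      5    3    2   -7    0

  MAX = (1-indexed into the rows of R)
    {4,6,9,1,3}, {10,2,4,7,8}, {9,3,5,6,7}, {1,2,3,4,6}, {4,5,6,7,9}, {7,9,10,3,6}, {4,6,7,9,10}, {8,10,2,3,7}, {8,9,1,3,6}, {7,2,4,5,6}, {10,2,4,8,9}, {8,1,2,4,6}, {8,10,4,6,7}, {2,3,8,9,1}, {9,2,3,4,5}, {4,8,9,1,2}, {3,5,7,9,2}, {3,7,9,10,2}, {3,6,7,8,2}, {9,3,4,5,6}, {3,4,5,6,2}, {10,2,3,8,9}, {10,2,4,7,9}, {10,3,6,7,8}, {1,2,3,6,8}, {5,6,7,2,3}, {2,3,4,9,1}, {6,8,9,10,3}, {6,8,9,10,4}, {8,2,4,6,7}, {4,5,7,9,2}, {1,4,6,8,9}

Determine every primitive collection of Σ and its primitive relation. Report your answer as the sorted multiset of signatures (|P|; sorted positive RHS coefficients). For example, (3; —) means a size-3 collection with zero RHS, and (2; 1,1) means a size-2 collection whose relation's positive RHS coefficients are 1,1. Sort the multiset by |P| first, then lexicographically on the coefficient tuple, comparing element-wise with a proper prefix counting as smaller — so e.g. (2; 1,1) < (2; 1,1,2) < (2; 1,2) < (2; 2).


11 minimal non-faces of Δ(Σ) (on 10 rays):

  • {1,5}:  v_{1} + v_{5} = v_{4}  ⇒ sig = (2; 1)
  • {1,7}:  v_{1} + v_{7} = v_{8}  ⇒ sig = (2; 1)
  • {5,8}:  v_{5} + v_{8} = v_{4} + v_{7}  ⇒ sig = (2; 1,1)
  • {5,10}:  v_{5} + v_{10} = v_{4} + 2·v_{7} + v_{9}  ⇒ sig = (2; 1,1,2)
  • {1,10}:  v_{1} + v_{10} = 2·v_{8} + v_{9}  ⇒ sig = (2; 1,2)
  • {2,6,9}:  v_{2} + v_{6} + v_{9} = 0  ⇒ sig = (3; —)
  • {3,4,7}:  v_{3} + v_{4} + v_{7} = 0  ⇒ sig = (3; —)
  • {3,4,8}:  v_{3} + v_{4} + v_{8} = v_{1}  ⇒ sig = (3; 1)
  • {7,8,9}:  v_{7} + v_{8} + v_{9} = v_{10}  ⇒ sig = (3; 1)
  • {2,6,10}:  v_{2} + v_{6} + v_{10} = v_{7} + v_{8}  ⇒ sig = (3; 1,1)
  • {3,4,10}:  v_{3} + v_{4} + v_{10} = v_{8} + v_{9}  ⇒ sig = (3; 1,1)

Signatures (|P|; sorted positive RHS coefficients), sorted:
    (2; 1)
    (2; 1)
    (2; 1,1)
    (2; 1,1,2)
    (2; 1,2)
    (3; —)
    (3; —)
    (3; 1)
    (3; 1)
    (3; 1,1)
    (3; 1,1)


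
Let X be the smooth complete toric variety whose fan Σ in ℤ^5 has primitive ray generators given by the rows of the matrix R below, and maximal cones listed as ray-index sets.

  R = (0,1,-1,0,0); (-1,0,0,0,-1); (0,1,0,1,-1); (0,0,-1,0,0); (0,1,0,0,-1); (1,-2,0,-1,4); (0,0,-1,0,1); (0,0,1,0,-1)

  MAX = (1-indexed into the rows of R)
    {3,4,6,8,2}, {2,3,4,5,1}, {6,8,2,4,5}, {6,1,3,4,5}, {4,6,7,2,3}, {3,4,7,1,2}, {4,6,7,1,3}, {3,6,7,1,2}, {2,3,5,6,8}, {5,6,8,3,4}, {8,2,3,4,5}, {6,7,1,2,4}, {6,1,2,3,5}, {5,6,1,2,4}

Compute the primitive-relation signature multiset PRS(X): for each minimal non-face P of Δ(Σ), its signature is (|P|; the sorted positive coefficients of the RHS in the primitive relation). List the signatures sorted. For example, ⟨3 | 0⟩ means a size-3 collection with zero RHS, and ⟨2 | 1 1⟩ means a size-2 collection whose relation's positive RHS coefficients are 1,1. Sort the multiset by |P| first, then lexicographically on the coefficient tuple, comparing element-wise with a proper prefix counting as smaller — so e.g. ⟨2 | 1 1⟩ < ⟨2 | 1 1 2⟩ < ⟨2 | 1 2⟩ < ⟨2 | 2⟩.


Δ(Σ) — 8 vertices, 5 min non-faces:

  P={7,8}:  v_{7} + v_{8} = 0 — sig = ⟨2 | 0⟩
  P={1,8}:  v_{1} + v_{8} = v_{5} — sig = ⟨2 | 1⟩
  P={5,7}:  v_{5} + v_{7} = v_{1} — sig = ⟨2 | 1⟩
  P={2,3,4,5,6}:  v_{2} + v_{3} + v_{4} + v_{5} + v_{6} = v_{7} — sig = ⟨5 | 1⟩
  P={1,2,3,4,6}:  v_{1} + v_{2} + v_{3} + v_{4} + v_{6} = 2·v_{7} — sig = ⟨5 | 2⟩

Sorted signature multiset PRS(X):
    ⟨2 | 0⟩
    ⟨2 | 1⟩
    ⟨2 | 1⟩
    ⟨5 | 1⟩
    ⟨5 | 2⟩


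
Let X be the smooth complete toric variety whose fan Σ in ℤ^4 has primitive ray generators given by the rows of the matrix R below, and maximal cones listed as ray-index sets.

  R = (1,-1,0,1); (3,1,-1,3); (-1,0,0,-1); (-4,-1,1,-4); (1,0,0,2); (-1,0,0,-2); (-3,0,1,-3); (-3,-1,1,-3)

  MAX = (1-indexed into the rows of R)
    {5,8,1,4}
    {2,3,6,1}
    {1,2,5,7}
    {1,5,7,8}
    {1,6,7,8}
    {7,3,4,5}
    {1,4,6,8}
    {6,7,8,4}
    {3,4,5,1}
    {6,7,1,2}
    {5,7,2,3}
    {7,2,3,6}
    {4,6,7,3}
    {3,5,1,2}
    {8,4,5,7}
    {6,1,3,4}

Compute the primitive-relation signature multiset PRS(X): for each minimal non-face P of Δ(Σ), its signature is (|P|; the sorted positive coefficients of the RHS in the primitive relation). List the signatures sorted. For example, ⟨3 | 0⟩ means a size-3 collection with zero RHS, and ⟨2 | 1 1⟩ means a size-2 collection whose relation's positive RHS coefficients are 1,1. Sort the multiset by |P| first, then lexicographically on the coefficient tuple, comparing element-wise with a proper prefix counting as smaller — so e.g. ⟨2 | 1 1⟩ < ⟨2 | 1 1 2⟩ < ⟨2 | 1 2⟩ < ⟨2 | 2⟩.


Primitive collections (6):

  P={2,8}:  v_{2} + v_{8} = 0  ⇒ sig = ⟨2 | 0⟩
  P={5,6}:  v_{5} + v_{6} = 0  ⇒ sig = ⟨2 | 0⟩
  P={2,4}:  v_{2} + v_{4} = v_{3}  ⇒ sig = ⟨2 | 1⟩
  P={3,8}:  v_{3} + v_{8} = v_{4}  ⇒ sig = ⟨2 | 1⟩
  P={1,3,7}:  v_{1} + v_{3} + v_{7} = v_{8}  ⇒ sig = ⟨3 | 1⟩
  P={1,4,7}:  v_{1} + v_{4} + v_{7} = 2·v_{8}  ⇒ sig = ⟨3 | 2⟩

Sorted signature multiset PRS(X):
{ ⟨2 | 0⟩ ×2,  ⟨2 | 1⟩ ×2,  ⟨3 | 1⟩,  ⟨3 | 2⟩ }


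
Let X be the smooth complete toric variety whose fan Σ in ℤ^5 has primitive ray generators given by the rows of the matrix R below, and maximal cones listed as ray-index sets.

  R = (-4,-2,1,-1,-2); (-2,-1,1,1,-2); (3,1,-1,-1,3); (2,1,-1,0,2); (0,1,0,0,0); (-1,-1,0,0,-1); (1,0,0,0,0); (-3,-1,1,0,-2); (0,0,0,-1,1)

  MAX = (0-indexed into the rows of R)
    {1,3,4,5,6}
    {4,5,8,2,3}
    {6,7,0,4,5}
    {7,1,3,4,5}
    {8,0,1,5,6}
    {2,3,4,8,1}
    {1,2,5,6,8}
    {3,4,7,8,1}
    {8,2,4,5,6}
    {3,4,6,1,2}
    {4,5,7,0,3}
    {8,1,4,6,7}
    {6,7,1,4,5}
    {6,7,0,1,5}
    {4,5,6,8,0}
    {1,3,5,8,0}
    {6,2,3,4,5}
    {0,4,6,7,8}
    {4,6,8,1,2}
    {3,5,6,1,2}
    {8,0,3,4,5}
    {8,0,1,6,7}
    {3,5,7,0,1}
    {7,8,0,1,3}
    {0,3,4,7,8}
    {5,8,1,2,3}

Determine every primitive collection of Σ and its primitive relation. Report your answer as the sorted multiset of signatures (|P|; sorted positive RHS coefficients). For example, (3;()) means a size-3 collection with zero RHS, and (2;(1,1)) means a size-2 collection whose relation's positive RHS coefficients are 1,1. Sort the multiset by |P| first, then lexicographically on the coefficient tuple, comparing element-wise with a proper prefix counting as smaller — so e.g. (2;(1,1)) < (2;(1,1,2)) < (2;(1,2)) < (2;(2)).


Σ has 9 primitive collections:

  {2,7}:  v_{2} + v_{7} = v_{8}  →  sig = (2;(1))
  {0,2}:  v_{0} + v_{2} = v_{5} + 2·v_{8}  →  sig = (2;(1,2))
  {3,6,7}:  v_{3} + v_{6} + v_{7} = 0  →  sig = (3;())
  {3,6,8}:  v_{3} + v_{6} + v_{8} = v_{2}  →  sig = (3;(1))
  {5,7,8}:  v_{5} + v_{7} + v_{8} = v_{0}  →  sig = (3;(1))
  {0,3,6}:  v_{0} + v_{3} + v_{6} = v_{5} + v_{8}  →  sig = (3;(1,1))
  {0,1,4}:  v_{0} + v_{1} + v_{4} = 2·v_{7}  →  sig = (3;(2))
  {1,2,4,5}:  v_{1} + v_{2} + v_{4} + v_{5} = 0  →  sig = (4;())
  {1,4,5,8}:  v_{1} + v_{4} + v_{5} + v_{8} = v_{7}  →  sig = (4;(1))

Sorted signature multiset PRS(X):
    (2;(1))
    (2;(1,2))
    (3;())
    (3;(1))
    (3;(1))
    (3;(1,1))
    (3;(2))
    (4;())
    (4;(1))


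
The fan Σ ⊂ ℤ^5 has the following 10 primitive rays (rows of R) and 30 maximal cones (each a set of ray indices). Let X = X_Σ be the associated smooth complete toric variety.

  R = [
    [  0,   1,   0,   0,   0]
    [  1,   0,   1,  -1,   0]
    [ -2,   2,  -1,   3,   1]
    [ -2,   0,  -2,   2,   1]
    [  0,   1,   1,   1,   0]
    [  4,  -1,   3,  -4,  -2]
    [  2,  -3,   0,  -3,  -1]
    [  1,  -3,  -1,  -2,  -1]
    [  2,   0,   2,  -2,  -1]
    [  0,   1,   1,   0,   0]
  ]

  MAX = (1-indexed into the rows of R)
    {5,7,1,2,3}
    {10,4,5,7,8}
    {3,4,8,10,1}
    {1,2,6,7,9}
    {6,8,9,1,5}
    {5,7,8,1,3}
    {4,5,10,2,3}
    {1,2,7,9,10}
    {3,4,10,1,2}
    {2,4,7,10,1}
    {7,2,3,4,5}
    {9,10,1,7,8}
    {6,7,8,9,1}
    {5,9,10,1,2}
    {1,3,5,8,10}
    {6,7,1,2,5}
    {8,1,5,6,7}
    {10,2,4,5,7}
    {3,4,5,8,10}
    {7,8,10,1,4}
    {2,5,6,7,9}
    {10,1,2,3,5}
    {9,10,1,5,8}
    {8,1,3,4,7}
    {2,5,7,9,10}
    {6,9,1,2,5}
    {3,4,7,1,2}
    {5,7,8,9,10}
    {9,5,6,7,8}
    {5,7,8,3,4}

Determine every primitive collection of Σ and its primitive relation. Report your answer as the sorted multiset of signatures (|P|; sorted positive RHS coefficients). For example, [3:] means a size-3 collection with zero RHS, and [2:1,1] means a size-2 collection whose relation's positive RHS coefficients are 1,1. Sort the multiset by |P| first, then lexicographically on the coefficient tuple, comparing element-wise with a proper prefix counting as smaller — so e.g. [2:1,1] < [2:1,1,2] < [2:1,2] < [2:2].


Δ(Σ) — 10 vertices, 10 min non-faces:

  P = {4,9}:  v_{4} + v_{9} = 0 — sig = [2:]
  P = {2,8}:  v_{2} + v_{8} = v_{7} — sig = [2:1]
  P = {3,9}:  v_{3} + v_{9} = v_{1} + v_{5} — sig = [2:1,1]
  P = {4,6}:  v_{4} + v_{6} = v_{1} + v_{5} + v_{7} — sig = [2:1,1,1]
  P = {3,6}:  v_{3} + v_{6} = 2·v_{1} + 2·v_{5} + v_{7} — sig = [2:1,2,2]
  P = {6,10}:  v_{6} + v_{10} = 2·v_{9} — sig = [2:2]
  P = {3,7,10}:  v_{3} + v_{7} + v_{10} = 0 — sig = [3:]
  P = {1,4,5}:  v_{1} + v_{4} + v_{5} = v_{3} — sig = [3:1]
  P = {1,5,7,9}:  v_{1} + v_{5} + v_{7} + v_{9} = v_{6} — sig = [4:1]
  P = {1,5,7,10}:  v_{1} + v_{5} + v_{7} + v_{10} = v_{9} — sig = [4:1]

Hence PRS(X_Σ) =
    |P|=2: 6 collections, coeffs (), (1), (1,1), (1,1,1), (1,2,2), (2)
    |P|=3: 2 collections, coeffs (), (1)
    |P|=4: 2 collections, coeffs (1), (1)


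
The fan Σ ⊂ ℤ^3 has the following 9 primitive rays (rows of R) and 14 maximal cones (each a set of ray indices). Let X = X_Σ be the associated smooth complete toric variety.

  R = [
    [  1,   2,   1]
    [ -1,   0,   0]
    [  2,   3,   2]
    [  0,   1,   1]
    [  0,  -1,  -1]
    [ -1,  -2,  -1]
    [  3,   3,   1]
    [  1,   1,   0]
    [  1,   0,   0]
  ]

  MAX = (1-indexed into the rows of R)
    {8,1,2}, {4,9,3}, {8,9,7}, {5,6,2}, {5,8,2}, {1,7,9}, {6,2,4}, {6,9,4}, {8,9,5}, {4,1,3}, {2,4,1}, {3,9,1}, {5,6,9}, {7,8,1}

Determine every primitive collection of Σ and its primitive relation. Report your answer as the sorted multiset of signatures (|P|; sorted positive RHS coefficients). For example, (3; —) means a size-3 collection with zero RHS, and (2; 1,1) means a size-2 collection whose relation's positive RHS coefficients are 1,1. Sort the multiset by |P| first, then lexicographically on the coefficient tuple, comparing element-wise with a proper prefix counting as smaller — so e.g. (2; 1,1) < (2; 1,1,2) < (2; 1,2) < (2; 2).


Σ has 17 primitive collections:

  P={1,6}:  v_{1} + v_{6} = 0 — sig = (2; —)
  P={2,9}:  v_{2} + v_{9} = 0 — sig = (2; —)
  P={4,5}:  v_{4} + v_{5} = 0 — sig = (2; —)
  P={1,5}:  v_{1} + v_{5} = v_{8} — sig = (2; 1)
  P={4,8}:  v_{4} + v_{8} = v_{1} — sig = (2; 1)
  P={6,8}:  v_{6} + v_{8} = v_{5} — sig = (2; 1)
  P={2,3}:  v_{2} + v_{3} = v_{1} + v_{4} — sig = (2; 1,1)
  P={2,7}:  v_{2} + v_{7} = v_{1} + v_{8} — sig = (2; 1,1)
  P={3,5}:  v_{3} + v_{5} = v_{1} + v_{9} — sig = (2; 1,1)
  P={3,6}:  v_{3} + v_{6} = v_{4} + v_{9} — sig = (2; 1,1)
  P={6,7}:  v_{6} + v_{7} = v_{8} + v_{9} — sig = (2; 1,1)
  P={3,8}:  v_{3} + v_{8} = 2·v_{1} + v_{9} — sig = (2; 1,2)
  P={4,7}:  v_{4} + v_{7} = 2·v_{1} + v_{9} — sig = (2; 1,2)
  P={5,7}:  v_{5} + v_{7} = 2·v_{8} + v_{9} — sig = (2; 1,2)
  P={3,7}:  v_{3} + v_{7} = 3·v_{1} + 2·v_{9} — sig = (2; 2,3)
  P={1,4,9}:  v_{1} + v_{4} + v_{9} = v_{3} — sig = (3; 1)
  P={1,8,9}:  v_{1} + v_{8} + v_{9} = v_{7} — sig = (3; 1)

so the primitive-relation signature multiset is
    (2; —)
    (2; —)
    (2; —)
    (2; 1)
    (2; 1)
    (2; 1)
    (2; 1,1)
    (2; 1,1)
    (2; 1,1)
    (2; 1,1)
    (2; 1,1)
    (2; 1,2)
    (2; 1,2)
    (2; 1,2)
    (2; 2,3)
    (3; 1)
    (3; 1)


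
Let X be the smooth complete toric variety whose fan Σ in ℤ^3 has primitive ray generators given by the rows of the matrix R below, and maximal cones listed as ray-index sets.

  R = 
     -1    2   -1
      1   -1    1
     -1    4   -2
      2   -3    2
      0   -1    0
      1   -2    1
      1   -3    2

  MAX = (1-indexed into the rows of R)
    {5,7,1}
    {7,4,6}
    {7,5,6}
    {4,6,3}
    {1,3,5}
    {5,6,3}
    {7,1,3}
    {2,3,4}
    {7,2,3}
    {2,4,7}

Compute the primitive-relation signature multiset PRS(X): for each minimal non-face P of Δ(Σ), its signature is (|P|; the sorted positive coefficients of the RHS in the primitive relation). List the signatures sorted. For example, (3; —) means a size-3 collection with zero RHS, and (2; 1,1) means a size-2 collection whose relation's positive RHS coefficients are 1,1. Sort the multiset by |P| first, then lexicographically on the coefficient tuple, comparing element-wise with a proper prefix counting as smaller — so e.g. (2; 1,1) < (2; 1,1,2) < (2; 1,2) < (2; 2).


Δ(Σ) — 7 vertices, 9 min non-faces:

  P={1,6}:  v_{1} + v_{6} = 0 ; sig = (2; —)
  P={1,4}:  v_{1} + v_{4} = v_{2} ; sig = (2; 1)
  P={2,5}:  v_{2} + v_{5} = v_{6} ; sig = (2; 1)
  P={2,6}:  v_{2} + v_{6} = v_{4} ; sig = (2; 1)
  P={1,2}:  v_{1} + v_{2} = v_{3} + v_{7} ; sig = (2; 1,1)
  P={4,5}:  v_{4} + v_{5} = 2·v_{6} ; sig = (2; 2)
  P={3,5,7}:  v_{3} + v_{5} + v_{7} = 0 ; sig = (3; —)
  P={3,6,7}:  v_{3} + v_{6} + v_{7} = v_{2} ; sig = (3; 1)
  P={3,4,7}:  v_{3} + v_{4} + v_{7} = 2·v_{2} ; sig = (3; 2)

Hence PRS(X_Σ) =
    (2; —)
    (2; 1)
    (2; 1)
    (2; 1)
    (2; 1,1)
    (2; 2)
    (3; —)
    (3; 1)
    (3; 2)


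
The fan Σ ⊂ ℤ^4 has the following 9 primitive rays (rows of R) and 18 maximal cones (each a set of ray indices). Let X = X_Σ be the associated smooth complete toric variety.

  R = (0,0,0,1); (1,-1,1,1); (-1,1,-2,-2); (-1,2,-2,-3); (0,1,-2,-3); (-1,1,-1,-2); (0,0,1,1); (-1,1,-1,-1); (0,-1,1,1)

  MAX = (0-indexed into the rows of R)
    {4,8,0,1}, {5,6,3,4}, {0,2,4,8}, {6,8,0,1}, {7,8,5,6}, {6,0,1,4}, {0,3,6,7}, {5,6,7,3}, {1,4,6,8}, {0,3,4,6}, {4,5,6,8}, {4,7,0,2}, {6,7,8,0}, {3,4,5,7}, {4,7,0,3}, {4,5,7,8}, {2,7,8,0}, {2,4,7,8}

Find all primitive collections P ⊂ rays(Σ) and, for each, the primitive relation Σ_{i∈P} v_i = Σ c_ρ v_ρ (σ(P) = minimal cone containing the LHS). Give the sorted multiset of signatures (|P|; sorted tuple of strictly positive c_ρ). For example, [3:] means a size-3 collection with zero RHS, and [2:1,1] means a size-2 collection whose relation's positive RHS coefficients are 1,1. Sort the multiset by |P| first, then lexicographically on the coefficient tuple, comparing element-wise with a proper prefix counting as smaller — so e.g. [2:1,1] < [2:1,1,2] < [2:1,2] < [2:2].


Minimal non-faces — 12 found among 9 rays, 18 max cones:

  P = {1,7}:  v_{1} + v_{7} = 0 ; sig = [2:]
  P = {0,5}:  v_{0} + v_{5} = v_{7} ; sig = [2:1]
  P = {2,6}:  v_{2} + v_{6} = v_{7} ; sig = [2:1]
  P = {3,8}:  v_{3} + v_{8} = v_{5} ; sig = [2:1]
  P = {1,3}:  v_{1} + v_{3} = v_{4} + v_{6} ; sig = [2:1,1]
  P = {1,2}:  v_{1} + v_{2} = v_{0} + v_{4} + v_{8} ; sig = [2:1,1,1]
  P = {1,5}:  v_{1} + v_{5} = v_{4} + v_{6} + v_{8} ; sig = [2:1,1,1]
  P = {2,5}:  v_{2} + v_{5} = v_{4} + 2·v_{7} + v_{8} ; sig = [2:1,1,2]
  P = {2,3}:  v_{2} + v_{3} = v_{4} + 2·v_{7} ; sig = [2:1,2]
  P = {4,6,7}:  v_{4} + v_{6} + v_{7} = v_{3} ; sig = [3:1]
  P = {0,4,6,8}:  v_{0} + v_{4} + v_{6} + v_{8} = 0 ; sig = [4:]
  P = {0,4,7,8}:  v_{0} + v_{4} + v_{7} + v_{8} = v_{2} ; sig = [4:1]

Signatures (|P|; sorted positive RHS coefficients), sorted:
    |P|=2: 9 collections, coeffs (), (1), (1), (1), (1,1), (1,1,1), (1,1,1), (1,1,2), (1,2)
    |P|=3: 1 collection, coeffs (1)
    |P|=4: 2 collections, coeffs (), (1)
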